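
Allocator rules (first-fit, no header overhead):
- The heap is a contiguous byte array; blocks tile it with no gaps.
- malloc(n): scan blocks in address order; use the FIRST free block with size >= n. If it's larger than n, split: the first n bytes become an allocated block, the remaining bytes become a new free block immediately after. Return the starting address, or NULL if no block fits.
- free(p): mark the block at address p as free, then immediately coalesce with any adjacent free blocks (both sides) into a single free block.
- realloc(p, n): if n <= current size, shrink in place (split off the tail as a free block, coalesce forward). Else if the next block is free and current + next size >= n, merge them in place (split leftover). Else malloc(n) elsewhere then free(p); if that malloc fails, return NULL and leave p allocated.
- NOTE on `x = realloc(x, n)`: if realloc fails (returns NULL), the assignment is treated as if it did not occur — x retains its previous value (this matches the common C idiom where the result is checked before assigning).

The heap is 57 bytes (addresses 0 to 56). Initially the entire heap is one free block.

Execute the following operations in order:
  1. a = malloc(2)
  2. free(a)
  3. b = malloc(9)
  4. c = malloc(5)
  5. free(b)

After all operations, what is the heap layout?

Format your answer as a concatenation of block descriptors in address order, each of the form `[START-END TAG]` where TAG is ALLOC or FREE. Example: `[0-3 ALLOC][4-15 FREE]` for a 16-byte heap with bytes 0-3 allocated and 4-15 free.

Answer: [0-8 FREE][9-13 ALLOC][14-56 FREE]

Derivation:
Op 1: a = malloc(2) -> a = 0; heap: [0-1 ALLOC][2-56 FREE]
Op 2: free(a) -> (freed a); heap: [0-56 FREE]
Op 3: b = malloc(9) -> b = 0; heap: [0-8 ALLOC][9-56 FREE]
Op 4: c = malloc(5) -> c = 9; heap: [0-8 ALLOC][9-13 ALLOC][14-56 FREE]
Op 5: free(b) -> (freed b); heap: [0-8 FREE][9-13 ALLOC][14-56 FREE]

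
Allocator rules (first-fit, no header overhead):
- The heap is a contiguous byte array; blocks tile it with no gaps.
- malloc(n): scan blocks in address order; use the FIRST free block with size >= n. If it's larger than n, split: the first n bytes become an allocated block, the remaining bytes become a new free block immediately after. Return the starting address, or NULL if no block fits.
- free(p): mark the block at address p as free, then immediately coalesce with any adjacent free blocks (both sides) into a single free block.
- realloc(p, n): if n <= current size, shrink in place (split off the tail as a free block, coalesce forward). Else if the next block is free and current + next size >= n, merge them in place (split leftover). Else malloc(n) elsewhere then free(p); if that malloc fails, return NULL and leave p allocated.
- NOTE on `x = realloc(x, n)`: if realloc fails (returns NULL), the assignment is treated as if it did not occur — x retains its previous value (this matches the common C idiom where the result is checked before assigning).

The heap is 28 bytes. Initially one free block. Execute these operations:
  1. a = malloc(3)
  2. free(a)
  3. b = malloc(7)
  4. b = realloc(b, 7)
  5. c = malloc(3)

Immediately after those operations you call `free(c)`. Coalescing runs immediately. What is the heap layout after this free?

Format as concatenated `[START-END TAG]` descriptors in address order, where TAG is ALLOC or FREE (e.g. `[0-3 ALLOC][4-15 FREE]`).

Op 1: a = malloc(3) -> a = 0; heap: [0-2 ALLOC][3-27 FREE]
Op 2: free(a) -> (freed a); heap: [0-27 FREE]
Op 3: b = malloc(7) -> b = 0; heap: [0-6 ALLOC][7-27 FREE]
Op 4: b = realloc(b, 7) -> b = 0; heap: [0-6 ALLOC][7-27 FREE]
Op 5: c = malloc(3) -> c = 7; heap: [0-6 ALLOC][7-9 ALLOC][10-27 FREE]
free(c): c = 7 -> block [7-9 ALLOC]; mark free, coalesce with adjacent free neighbors -> [0-6 ALLOC][7-27 FREE]

Answer: [0-6 ALLOC][7-27 FREE]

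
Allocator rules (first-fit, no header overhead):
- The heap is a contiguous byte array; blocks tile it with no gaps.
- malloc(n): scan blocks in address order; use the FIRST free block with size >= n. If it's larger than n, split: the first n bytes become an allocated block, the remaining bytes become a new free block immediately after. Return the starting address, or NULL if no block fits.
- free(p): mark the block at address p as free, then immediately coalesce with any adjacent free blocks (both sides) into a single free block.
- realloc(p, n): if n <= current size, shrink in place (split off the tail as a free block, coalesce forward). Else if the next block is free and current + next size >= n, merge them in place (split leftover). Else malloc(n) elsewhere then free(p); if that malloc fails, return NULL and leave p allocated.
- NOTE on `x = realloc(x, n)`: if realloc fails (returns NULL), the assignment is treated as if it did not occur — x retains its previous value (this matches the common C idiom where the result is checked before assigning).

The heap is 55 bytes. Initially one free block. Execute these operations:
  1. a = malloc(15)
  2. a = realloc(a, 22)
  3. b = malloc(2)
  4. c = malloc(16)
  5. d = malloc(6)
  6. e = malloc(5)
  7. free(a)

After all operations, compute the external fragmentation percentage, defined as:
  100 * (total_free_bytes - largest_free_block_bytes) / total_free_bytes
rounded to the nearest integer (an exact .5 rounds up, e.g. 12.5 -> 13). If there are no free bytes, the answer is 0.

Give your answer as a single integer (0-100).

Answer: 15

Derivation:
Op 1: a = malloc(15) -> a = 0; heap: [0-14 ALLOC][15-54 FREE]
Op 2: a = realloc(a, 22) -> a = 0; heap: [0-21 ALLOC][22-54 FREE]
Op 3: b = malloc(2) -> b = 22; heap: [0-21 ALLOC][22-23 ALLOC][24-54 FREE]
Op 4: c = malloc(16) -> c = 24; heap: [0-21 ALLOC][22-23 ALLOC][24-39 ALLOC][40-54 FREE]
Op 5: d = malloc(6) -> d = 40; heap: [0-21 ALLOC][22-23 ALLOC][24-39 ALLOC][40-45 ALLOC][46-54 FREE]
Op 6: e = malloc(5) -> e = 46; heap: [0-21 ALLOC][22-23 ALLOC][24-39 ALLOC][40-45 ALLOC][46-50 ALLOC][51-54 FREE]
Op 7: free(a) -> (freed a); heap: [0-21 FREE][22-23 ALLOC][24-39 ALLOC][40-45 ALLOC][46-50 ALLOC][51-54 FREE]
Free blocks: [22 4] total_free=26 largest=22 -> 100*(26-22)/26 = 400/26 ≈ 15.385 -> rounds to 15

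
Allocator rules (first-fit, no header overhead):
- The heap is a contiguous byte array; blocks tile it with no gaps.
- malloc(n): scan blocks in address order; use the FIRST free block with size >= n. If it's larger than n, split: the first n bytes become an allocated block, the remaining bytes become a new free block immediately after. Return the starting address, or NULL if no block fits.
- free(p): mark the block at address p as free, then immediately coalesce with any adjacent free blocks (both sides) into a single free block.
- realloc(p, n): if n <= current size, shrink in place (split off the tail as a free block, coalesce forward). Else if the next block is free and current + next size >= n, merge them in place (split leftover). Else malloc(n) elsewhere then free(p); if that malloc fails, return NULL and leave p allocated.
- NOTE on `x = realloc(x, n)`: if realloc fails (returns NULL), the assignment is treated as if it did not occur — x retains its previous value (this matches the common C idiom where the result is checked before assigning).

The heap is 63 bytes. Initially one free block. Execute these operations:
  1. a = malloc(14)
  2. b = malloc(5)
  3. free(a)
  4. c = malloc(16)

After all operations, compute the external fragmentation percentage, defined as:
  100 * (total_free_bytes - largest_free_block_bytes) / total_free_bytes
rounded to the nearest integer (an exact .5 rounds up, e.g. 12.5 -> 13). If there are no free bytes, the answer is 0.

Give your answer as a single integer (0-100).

Answer: 33

Derivation:
Op 1: a = malloc(14) -> a = 0; heap: [0-13 ALLOC][14-62 FREE]
Op 2: b = malloc(5) -> b = 14; heap: [0-13 ALLOC][14-18 ALLOC][19-62 FREE]
Op 3: free(a) -> (freed a); heap: [0-13 FREE][14-18 ALLOC][19-62 FREE]
Op 4: c = malloc(16) -> c = 19; heap: [0-13 FREE][14-18 ALLOC][19-34 ALLOC][35-62 FREE]
Free blocks: [14 28] total_free=42 largest=28 -> 100*(42-28)/42 = 1400/42 ≈ 33.333 -> rounds to 33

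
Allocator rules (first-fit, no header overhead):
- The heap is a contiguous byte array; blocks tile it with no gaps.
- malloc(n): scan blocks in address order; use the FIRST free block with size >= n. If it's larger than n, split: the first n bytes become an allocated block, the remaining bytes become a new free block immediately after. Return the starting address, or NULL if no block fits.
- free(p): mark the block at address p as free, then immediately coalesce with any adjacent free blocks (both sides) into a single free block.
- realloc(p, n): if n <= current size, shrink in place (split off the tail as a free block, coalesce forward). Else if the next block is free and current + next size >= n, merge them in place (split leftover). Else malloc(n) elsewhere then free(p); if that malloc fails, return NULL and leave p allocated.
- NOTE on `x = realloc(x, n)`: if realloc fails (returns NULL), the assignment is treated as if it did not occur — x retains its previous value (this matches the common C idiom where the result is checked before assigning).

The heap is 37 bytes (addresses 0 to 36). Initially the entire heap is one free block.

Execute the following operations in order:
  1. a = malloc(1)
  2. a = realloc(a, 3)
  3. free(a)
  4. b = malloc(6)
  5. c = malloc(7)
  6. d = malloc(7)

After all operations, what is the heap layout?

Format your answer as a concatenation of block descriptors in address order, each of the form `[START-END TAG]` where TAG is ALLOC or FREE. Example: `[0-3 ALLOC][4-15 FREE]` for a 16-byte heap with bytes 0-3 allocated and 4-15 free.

Op 1: a = malloc(1) -> a = 0; heap: [0-0 ALLOC][1-36 FREE]
Op 2: a = realloc(a, 3) -> a = 0; heap: [0-2 ALLOC][3-36 FREE]
Op 3: free(a) -> (freed a); heap: [0-36 FREE]
Op 4: b = malloc(6) -> b = 0; heap: [0-5 ALLOC][6-36 FREE]
Op 5: c = malloc(7) -> c = 6; heap: [0-5 ALLOC][6-12 ALLOC][13-36 FREE]
Op 6: d = malloc(7) -> d = 13; heap: [0-5 ALLOC][6-12 ALLOC][13-19 ALLOC][20-36 FREE]

Answer: [0-5 ALLOC][6-12 ALLOC][13-19 ALLOC][20-36 FREE]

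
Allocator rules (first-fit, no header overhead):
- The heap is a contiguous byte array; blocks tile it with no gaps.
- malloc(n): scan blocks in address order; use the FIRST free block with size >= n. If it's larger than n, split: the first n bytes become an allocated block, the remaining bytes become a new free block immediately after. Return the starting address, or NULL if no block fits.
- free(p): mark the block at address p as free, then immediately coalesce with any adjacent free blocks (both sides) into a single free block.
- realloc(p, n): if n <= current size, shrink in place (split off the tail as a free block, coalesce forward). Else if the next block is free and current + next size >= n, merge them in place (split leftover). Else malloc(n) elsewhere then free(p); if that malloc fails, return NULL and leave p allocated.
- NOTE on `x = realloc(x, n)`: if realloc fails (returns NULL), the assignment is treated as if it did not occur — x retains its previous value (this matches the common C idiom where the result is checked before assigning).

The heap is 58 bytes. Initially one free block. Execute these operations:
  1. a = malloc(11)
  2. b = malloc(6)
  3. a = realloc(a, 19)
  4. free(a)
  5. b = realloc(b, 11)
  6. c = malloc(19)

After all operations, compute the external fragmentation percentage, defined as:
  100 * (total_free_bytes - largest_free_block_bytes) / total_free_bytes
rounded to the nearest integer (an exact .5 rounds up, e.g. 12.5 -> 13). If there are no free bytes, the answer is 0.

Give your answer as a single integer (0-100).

Op 1: a = malloc(11) -> a = 0; heap: [0-10 ALLOC][11-57 FREE]
Op 2: b = malloc(6) -> b = 11; heap: [0-10 ALLOC][11-16 ALLOC][17-57 FREE]
Op 3: a = realloc(a, 19) -> a = 17; heap: [0-10 FREE][11-16 ALLOC][17-35 ALLOC][36-57 FREE]
Op 4: free(a) -> (freed a); heap: [0-10 FREE][11-16 ALLOC][17-57 FREE]
Op 5: b = realloc(b, 11) -> b = 11; heap: [0-10 FREE][11-21 ALLOC][22-57 FREE]
Op 6: c = malloc(19) -> c = 22; heap: [0-10 FREE][11-21 ALLOC][22-40 ALLOC][41-57 FREE]
Free blocks: [11 17] total_free=28 largest=17 -> 100*(28-17)/28 = 1100/28 ≈ 39.286 -> rounds to 39

Answer: 39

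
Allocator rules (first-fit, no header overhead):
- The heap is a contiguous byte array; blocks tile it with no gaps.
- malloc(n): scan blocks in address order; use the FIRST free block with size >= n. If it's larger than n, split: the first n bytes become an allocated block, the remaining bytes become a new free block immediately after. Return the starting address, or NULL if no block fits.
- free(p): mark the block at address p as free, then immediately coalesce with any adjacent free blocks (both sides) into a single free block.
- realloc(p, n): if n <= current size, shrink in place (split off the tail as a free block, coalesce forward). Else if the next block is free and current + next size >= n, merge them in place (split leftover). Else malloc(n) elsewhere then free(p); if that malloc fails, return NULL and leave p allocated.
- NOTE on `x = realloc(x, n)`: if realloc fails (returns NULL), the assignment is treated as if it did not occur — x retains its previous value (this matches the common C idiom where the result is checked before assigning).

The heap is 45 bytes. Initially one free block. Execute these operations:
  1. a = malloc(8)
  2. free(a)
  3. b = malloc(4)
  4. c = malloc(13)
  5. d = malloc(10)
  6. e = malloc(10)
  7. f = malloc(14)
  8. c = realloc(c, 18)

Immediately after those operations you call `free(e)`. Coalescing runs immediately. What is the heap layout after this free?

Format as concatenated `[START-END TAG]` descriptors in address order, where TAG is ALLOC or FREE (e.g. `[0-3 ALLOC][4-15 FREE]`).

Answer: [0-3 ALLOC][4-16 ALLOC][17-26 ALLOC][27-44 FREE]

Derivation:
Op 1: a = malloc(8) -> a = 0; heap: [0-7 ALLOC][8-44 FREE]
Op 2: free(a) -> (freed a); heap: [0-44 FREE]
Op 3: b = malloc(4) -> b = 0; heap: [0-3 ALLOC][4-44 FREE]
Op 4: c = malloc(13) -> c = 4; heap: [0-3 ALLOC][4-16 ALLOC][17-44 FREE]
Op 5: d = malloc(10) -> d = 17; heap: [0-3 ALLOC][4-16 ALLOC][17-26 ALLOC][27-44 FREE]
Op 6: e = malloc(10) -> e = 27; heap: [0-3 ALLOC][4-16 ALLOC][17-26 ALLOC][27-36 ALLOC][37-44 FREE]
Op 7: f = malloc(14) -> f = NULL; heap: [0-3 ALLOC][4-16 ALLOC][17-26 ALLOC][27-36 ALLOC][37-44 FREE]
Op 8: c = realloc(c, 18) -> NULL (c unchanged); heap: [0-3 ALLOC][4-16 ALLOC][17-26 ALLOC][27-36 ALLOC][37-44 FREE]
free(e): e = 27 -> block [27-36 ALLOC]; mark free, coalesce with adjacent free neighbors -> [0-3 ALLOC][4-16 ALLOC][17-26 ALLOC][27-44 FREE]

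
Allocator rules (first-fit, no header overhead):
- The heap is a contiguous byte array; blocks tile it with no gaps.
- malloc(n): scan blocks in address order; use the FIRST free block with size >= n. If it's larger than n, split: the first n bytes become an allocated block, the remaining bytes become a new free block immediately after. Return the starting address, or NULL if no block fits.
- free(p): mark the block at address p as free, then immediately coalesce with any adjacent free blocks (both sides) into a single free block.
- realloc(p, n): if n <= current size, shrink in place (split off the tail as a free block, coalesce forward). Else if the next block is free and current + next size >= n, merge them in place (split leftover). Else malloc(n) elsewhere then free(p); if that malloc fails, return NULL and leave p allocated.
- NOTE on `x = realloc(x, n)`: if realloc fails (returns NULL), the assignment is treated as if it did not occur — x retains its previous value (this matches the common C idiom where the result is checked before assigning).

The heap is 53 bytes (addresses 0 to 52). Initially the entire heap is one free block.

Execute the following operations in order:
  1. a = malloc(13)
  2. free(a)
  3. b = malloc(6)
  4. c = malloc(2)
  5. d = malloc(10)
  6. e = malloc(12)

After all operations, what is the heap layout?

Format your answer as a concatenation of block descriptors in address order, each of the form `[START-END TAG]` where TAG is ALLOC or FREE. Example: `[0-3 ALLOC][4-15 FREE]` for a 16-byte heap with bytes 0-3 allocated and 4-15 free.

Op 1: a = malloc(13) -> a = 0; heap: [0-12 ALLOC][13-52 FREE]
Op 2: free(a) -> (freed a); heap: [0-52 FREE]
Op 3: b = malloc(6) -> b = 0; heap: [0-5 ALLOC][6-52 FREE]
Op 4: c = malloc(2) -> c = 6; heap: [0-5 ALLOC][6-7 ALLOC][8-52 FREE]
Op 5: d = malloc(10) -> d = 8; heap: [0-5 ALLOC][6-7 ALLOC][8-17 ALLOC][18-52 FREE]
Op 6: e = malloc(12) -> e = 18; heap: [0-5 ALLOC][6-7 ALLOC][8-17 ALLOC][18-29 ALLOC][30-52 FREE]

Answer: [0-5 ALLOC][6-7 ALLOC][8-17 ALLOC][18-29 ALLOC][30-52 FREE]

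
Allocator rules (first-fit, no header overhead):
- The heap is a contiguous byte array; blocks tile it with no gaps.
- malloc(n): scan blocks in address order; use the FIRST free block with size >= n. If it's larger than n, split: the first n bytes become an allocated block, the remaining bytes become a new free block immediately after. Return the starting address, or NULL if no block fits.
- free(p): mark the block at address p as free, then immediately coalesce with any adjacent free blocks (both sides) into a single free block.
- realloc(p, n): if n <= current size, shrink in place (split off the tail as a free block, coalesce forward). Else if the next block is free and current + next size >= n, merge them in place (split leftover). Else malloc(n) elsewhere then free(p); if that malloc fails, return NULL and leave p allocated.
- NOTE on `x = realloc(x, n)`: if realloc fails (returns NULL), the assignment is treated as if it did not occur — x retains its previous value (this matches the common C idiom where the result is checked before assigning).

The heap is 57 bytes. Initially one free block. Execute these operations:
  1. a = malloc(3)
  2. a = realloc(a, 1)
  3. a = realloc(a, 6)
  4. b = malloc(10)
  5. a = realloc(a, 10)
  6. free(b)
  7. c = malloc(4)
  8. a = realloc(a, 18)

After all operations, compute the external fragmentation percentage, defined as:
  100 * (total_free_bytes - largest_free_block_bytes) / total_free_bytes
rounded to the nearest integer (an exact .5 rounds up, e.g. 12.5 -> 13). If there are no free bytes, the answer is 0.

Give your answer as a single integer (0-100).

Op 1: a = malloc(3) -> a = 0; heap: [0-2 ALLOC][3-56 FREE]
Op 2: a = realloc(a, 1) -> a = 0; heap: [0-0 ALLOC][1-56 FREE]
Op 3: a = realloc(a, 6) -> a = 0; heap: [0-5 ALLOC][6-56 FREE]
Op 4: b = malloc(10) -> b = 6; heap: [0-5 ALLOC][6-15 ALLOC][16-56 FREE]
Op 5: a = realloc(a, 10) -> a = 16; heap: [0-5 FREE][6-15 ALLOC][16-25 ALLOC][26-56 FREE]
Op 6: free(b) -> (freed b); heap: [0-15 FREE][16-25 ALLOC][26-56 FREE]
Op 7: c = malloc(4) -> c = 0; heap: [0-3 ALLOC][4-15 FREE][16-25 ALLOC][26-56 FREE]
Op 8: a = realloc(a, 18) -> a = 16; heap: [0-3 ALLOC][4-15 FREE][16-33 ALLOC][34-56 FREE]
Free blocks: [12 23] total_free=35 largest=23 -> 100*(35-23)/35 = 1200/35 ≈ 34.286 -> rounds to 34

Answer: 34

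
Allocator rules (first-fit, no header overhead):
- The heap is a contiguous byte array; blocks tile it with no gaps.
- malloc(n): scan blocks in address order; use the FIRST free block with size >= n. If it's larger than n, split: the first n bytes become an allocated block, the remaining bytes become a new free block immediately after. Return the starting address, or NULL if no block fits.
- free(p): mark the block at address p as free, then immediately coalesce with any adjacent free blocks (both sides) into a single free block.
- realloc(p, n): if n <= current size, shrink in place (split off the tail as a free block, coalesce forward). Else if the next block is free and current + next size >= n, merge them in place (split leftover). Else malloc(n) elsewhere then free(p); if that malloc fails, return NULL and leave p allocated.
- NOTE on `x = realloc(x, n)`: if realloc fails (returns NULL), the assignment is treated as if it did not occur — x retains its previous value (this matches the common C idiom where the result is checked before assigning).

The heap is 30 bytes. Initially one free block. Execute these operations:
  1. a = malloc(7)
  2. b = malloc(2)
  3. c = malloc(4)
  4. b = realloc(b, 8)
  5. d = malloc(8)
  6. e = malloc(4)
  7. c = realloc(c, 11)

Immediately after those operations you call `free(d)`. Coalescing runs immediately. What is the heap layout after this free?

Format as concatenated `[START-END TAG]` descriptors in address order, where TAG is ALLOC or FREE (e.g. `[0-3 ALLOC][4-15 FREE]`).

Op 1: a = malloc(7) -> a = 0; heap: [0-6 ALLOC][7-29 FREE]
Op 2: b = malloc(2) -> b = 7; heap: [0-6 ALLOC][7-8 ALLOC][9-29 FREE]
Op 3: c = malloc(4) -> c = 9; heap: [0-6 ALLOC][7-8 ALLOC][9-12 ALLOC][13-29 FREE]
Op 4: b = realloc(b, 8) -> b = 13; heap: [0-6 ALLOC][7-8 FREE][9-12 ALLOC][13-20 ALLOC][21-29 FREE]
Op 5: d = malloc(8) -> d = 21; heap: [0-6 ALLOC][7-8 FREE][9-12 ALLOC][13-20 ALLOC][21-28 ALLOC][29-29 FREE]
Op 6: e = malloc(4) -> e = NULL; heap: [0-6 ALLOC][7-8 FREE][9-12 ALLOC][13-20 ALLOC][21-28 ALLOC][29-29 FREE]
Op 7: c = realloc(c, 11) -> NULL (c unchanged); heap: [0-6 ALLOC][7-8 FREE][9-12 ALLOC][13-20 ALLOC][21-28 ALLOC][29-29 FREE]
free(d): d = 21 -> block [21-28 ALLOC]; mark free, coalesce with adjacent free neighbors -> [0-6 ALLOC][7-8 FREE][9-12 ALLOC][13-20 ALLOC][21-29 FREE]

Answer: [0-6 ALLOC][7-8 FREE][9-12 ALLOC][13-20 ALLOC][21-29 FREE]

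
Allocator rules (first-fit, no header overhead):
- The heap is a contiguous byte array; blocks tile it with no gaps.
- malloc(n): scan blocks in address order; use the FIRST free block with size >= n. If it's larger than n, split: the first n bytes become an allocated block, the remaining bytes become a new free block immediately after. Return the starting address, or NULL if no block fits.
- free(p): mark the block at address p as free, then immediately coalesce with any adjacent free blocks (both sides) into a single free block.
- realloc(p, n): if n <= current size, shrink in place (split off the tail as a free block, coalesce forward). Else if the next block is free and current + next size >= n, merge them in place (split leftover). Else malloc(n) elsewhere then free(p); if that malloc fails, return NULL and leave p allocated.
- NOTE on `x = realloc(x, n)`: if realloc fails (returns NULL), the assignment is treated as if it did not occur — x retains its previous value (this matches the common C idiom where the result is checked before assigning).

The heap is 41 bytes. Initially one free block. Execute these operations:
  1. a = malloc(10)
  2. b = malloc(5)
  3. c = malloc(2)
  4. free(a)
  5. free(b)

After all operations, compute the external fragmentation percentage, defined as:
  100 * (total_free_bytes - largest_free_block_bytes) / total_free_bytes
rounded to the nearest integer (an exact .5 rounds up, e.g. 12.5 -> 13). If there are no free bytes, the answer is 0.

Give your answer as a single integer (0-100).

Op 1: a = malloc(10) -> a = 0; heap: [0-9 ALLOC][10-40 FREE]
Op 2: b = malloc(5) -> b = 10; heap: [0-9 ALLOC][10-14 ALLOC][15-40 FREE]
Op 3: c = malloc(2) -> c = 15; heap: [0-9 ALLOC][10-14 ALLOC][15-16 ALLOC][17-40 FREE]
Op 4: free(a) -> (freed a); heap: [0-9 FREE][10-14 ALLOC][15-16 ALLOC][17-40 FREE]
Op 5: free(b) -> (freed b); heap: [0-14 FREE][15-16 ALLOC][17-40 FREE]
Free blocks: [15 24] total_free=39 largest=24 -> 100*(39-24)/39 = 1500/39 ≈ 38.462 -> rounds to 38

Answer: 38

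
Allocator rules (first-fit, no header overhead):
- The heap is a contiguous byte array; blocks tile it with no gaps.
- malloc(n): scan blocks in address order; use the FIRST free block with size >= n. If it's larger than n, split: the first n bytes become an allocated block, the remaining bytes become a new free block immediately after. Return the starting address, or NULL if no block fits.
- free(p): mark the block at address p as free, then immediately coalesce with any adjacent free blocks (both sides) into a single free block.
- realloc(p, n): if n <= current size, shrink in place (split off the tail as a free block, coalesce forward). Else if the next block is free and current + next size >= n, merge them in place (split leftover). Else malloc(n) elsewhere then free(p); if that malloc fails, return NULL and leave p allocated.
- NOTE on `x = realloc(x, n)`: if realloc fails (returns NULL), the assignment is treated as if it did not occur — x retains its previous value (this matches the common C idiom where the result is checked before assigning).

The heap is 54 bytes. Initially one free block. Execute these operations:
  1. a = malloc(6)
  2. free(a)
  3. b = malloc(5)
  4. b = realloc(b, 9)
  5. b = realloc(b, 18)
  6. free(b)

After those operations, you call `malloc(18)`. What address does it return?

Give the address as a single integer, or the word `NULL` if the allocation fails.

Answer: 0

Derivation:
Op 1: a = malloc(6) -> a = 0; heap: [0-5 ALLOC][6-53 FREE]
Op 2: free(a) -> (freed a); heap: [0-53 FREE]
Op 3: b = malloc(5) -> b = 0; heap: [0-4 ALLOC][5-53 FREE]
Op 4: b = realloc(b, 9) -> b = 0; heap: [0-8 ALLOC][9-53 FREE]
Op 5: b = realloc(b, 18) -> b = 0; heap: [0-17 ALLOC][18-53 FREE]
Op 6: free(b) -> (freed b); heap: [0-53 FREE]
malloc(18): first-fit scan over [0-53 FREE] -> 0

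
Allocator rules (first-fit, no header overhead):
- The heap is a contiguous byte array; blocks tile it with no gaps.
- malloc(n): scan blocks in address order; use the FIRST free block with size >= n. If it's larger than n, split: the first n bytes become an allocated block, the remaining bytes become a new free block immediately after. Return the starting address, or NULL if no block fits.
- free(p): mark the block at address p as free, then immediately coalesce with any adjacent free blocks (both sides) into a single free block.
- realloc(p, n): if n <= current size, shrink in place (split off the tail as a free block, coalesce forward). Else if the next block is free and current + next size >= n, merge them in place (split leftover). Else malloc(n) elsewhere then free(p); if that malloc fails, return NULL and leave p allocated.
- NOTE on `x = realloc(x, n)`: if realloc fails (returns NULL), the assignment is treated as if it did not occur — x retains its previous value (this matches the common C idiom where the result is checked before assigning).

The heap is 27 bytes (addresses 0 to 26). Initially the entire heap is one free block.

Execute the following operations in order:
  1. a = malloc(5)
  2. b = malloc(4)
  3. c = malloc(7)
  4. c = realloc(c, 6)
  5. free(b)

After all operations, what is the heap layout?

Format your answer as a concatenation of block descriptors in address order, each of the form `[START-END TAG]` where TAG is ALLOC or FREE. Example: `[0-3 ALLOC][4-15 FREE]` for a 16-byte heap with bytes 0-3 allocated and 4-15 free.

Op 1: a = malloc(5) -> a = 0; heap: [0-4 ALLOC][5-26 FREE]
Op 2: b = malloc(4) -> b = 5; heap: [0-4 ALLOC][5-8 ALLOC][9-26 FREE]
Op 3: c = malloc(7) -> c = 9; heap: [0-4 ALLOC][5-8 ALLOC][9-15 ALLOC][16-26 FREE]
Op 4: c = realloc(c, 6) -> c = 9; heap: [0-4 ALLOC][5-8 ALLOC][9-14 ALLOC][15-26 FREE]
Op 5: free(b) -> (freed b); heap: [0-4 ALLOC][5-8 FREE][9-14 ALLOC][15-26 FREE]

Answer: [0-4 ALLOC][5-8 FREE][9-14 ALLOC][15-26 FREE]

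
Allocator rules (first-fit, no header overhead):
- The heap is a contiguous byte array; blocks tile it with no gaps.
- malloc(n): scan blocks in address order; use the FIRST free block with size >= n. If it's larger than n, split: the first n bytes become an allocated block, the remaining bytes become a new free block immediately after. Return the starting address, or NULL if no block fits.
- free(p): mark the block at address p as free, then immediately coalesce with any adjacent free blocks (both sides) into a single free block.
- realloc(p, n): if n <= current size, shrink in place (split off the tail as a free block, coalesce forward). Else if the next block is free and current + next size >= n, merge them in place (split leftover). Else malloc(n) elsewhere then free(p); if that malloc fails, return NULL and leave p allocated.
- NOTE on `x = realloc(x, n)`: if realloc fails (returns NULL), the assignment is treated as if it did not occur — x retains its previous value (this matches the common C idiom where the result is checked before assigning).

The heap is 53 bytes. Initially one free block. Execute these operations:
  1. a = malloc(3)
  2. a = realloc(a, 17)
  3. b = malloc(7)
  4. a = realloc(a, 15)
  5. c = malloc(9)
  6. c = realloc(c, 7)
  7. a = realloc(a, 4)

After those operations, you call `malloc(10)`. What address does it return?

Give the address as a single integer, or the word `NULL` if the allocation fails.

Op 1: a = malloc(3) -> a = 0; heap: [0-2 ALLOC][3-52 FREE]
Op 2: a = realloc(a, 17) -> a = 0; heap: [0-16 ALLOC][17-52 FREE]
Op 3: b = malloc(7) -> b = 17; heap: [0-16 ALLOC][17-23 ALLOC][24-52 FREE]
Op 4: a = realloc(a, 15) -> a = 0; heap: [0-14 ALLOC][15-16 FREE][17-23 ALLOC][24-52 FREE]
Op 5: c = malloc(9) -> c = 24; heap: [0-14 ALLOC][15-16 FREE][17-23 ALLOC][24-32 ALLOC][33-52 FREE]
Op 6: c = realloc(c, 7) -> c = 24; heap: [0-14 ALLOC][15-16 FREE][17-23 ALLOC][24-30 ALLOC][31-52 FREE]
Op 7: a = realloc(a, 4) -> a = 0; heap: [0-3 ALLOC][4-16 FREE][17-23 ALLOC][24-30 ALLOC][31-52 FREE]
malloc(10): first-fit scan over [0-3 ALLOC][4-16 FREE][17-23 ALLOC][24-30 ALLOC][31-52 FREE] -> 4

Answer: 4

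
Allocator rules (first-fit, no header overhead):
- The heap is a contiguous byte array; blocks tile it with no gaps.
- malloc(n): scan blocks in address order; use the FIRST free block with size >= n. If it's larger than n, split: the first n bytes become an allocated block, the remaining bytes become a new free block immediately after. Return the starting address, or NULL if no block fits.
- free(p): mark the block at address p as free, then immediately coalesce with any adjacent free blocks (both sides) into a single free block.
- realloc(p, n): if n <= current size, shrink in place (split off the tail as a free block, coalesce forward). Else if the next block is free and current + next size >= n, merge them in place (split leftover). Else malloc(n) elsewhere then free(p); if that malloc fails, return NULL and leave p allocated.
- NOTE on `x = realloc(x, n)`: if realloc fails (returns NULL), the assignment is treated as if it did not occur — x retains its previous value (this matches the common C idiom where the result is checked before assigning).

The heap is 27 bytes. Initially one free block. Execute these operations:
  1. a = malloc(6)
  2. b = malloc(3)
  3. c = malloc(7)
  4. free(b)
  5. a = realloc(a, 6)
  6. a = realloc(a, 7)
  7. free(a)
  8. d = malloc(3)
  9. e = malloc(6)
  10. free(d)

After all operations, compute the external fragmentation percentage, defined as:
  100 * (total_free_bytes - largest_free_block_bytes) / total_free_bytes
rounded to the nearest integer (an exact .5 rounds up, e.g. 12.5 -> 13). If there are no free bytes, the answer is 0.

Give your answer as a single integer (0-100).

Answer: 21

Derivation:
Op 1: a = malloc(6) -> a = 0; heap: [0-5 ALLOC][6-26 FREE]
Op 2: b = malloc(3) -> b = 6; heap: [0-5 ALLOC][6-8 ALLOC][9-26 FREE]
Op 3: c = malloc(7) -> c = 9; heap: [0-5 ALLOC][6-8 ALLOC][9-15 ALLOC][16-26 FREE]
Op 4: free(b) -> (freed b); heap: [0-5 ALLOC][6-8 FREE][9-15 ALLOC][16-26 FREE]
Op 5: a = realloc(a, 6) -> a = 0; heap: [0-5 ALLOC][6-8 FREE][9-15 ALLOC][16-26 FREE]
Op 6: a = realloc(a, 7) -> a = 0; heap: [0-6 ALLOC][7-8 FREE][9-15 ALLOC][16-26 FREE]
Op 7: free(a) -> (freed a); heap: [0-8 FREE][9-15 ALLOC][16-26 FREE]
Op 8: d = malloc(3) -> d = 0; heap: [0-2 ALLOC][3-8 FREE][9-15 ALLOC][16-26 FREE]
Op 9: e = malloc(6) -> e = 3; heap: [0-2 ALLOC][3-8 ALLOC][9-15 ALLOC][16-26 FREE]
Op 10: free(d) -> (freed d); heap: [0-2 FREE][3-8 ALLOC][9-15 ALLOC][16-26 FREE]
Free blocks: [3 11] total_free=14 largest=11 -> 100*(14-11)/14 = 300/14 ≈ 21.429 -> rounds to 21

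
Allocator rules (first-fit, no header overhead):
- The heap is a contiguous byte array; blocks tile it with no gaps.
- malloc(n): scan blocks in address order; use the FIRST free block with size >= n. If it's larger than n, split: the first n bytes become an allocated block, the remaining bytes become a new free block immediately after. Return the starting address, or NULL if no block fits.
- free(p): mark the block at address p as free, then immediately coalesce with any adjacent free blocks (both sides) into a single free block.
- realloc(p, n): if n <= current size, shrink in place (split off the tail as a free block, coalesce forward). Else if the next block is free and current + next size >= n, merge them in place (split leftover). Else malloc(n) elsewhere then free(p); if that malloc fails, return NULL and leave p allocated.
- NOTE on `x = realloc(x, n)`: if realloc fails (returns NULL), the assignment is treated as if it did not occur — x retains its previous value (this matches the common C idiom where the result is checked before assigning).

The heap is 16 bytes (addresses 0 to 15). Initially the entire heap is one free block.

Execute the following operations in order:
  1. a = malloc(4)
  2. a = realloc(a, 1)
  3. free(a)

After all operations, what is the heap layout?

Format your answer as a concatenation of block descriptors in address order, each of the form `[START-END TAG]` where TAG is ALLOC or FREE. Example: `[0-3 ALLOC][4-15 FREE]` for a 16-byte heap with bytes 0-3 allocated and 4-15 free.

Op 1: a = malloc(4) -> a = 0; heap: [0-3 ALLOC][4-15 FREE]
Op 2: a = realloc(a, 1) -> a = 0; heap: [0-0 ALLOC][1-15 FREE]
Op 3: free(a) -> (freed a); heap: [0-15 FREE]

Answer: [0-15 FREE]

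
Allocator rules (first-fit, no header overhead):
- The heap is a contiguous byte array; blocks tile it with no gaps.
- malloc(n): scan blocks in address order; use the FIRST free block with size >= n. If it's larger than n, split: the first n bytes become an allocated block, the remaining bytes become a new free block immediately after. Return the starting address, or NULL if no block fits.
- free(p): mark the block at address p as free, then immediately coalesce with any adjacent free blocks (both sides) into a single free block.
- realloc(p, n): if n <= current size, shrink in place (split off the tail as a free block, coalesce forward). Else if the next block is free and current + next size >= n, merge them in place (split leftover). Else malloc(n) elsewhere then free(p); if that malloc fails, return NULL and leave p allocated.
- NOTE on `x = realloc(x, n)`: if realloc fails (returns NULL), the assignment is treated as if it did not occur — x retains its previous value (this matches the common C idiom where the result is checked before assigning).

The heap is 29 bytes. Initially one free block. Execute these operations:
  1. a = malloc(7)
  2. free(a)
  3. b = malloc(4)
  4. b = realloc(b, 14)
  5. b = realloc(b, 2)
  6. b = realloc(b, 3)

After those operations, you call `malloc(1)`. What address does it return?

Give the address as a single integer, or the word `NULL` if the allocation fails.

Answer: 3

Derivation:
Op 1: a = malloc(7) -> a = 0; heap: [0-6 ALLOC][7-28 FREE]
Op 2: free(a) -> (freed a); heap: [0-28 FREE]
Op 3: b = malloc(4) -> b = 0; heap: [0-3 ALLOC][4-28 FREE]
Op 4: b = realloc(b, 14) -> b = 0; heap: [0-13 ALLOC][14-28 FREE]
Op 5: b = realloc(b, 2) -> b = 0; heap: [0-1 ALLOC][2-28 FREE]
Op 6: b = realloc(b, 3) -> b = 0; heap: [0-2 ALLOC][3-28 FREE]
malloc(1): first-fit scan over [0-2 ALLOC][3-28 FREE] -> 3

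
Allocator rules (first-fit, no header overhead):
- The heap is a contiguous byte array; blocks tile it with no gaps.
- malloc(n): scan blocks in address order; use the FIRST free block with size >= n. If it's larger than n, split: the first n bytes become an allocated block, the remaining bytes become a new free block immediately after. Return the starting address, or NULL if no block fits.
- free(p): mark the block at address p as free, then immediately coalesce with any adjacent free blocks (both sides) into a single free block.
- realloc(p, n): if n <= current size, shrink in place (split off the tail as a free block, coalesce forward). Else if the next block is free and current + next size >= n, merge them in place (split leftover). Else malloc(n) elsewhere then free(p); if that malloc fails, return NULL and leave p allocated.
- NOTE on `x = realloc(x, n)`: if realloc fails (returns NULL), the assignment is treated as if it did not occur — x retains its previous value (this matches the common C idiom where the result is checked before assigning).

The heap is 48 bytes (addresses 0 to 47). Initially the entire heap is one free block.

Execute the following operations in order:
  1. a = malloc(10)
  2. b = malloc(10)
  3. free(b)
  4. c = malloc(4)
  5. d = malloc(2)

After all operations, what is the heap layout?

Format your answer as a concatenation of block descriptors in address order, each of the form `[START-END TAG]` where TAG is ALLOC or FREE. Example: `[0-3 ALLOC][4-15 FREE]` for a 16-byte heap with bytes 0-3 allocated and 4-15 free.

Answer: [0-9 ALLOC][10-13 ALLOC][14-15 ALLOC][16-47 FREE]

Derivation:
Op 1: a = malloc(10) -> a = 0; heap: [0-9 ALLOC][10-47 FREE]
Op 2: b = malloc(10) -> b = 10; heap: [0-9 ALLOC][10-19 ALLOC][20-47 FREE]
Op 3: free(b) -> (freed b); heap: [0-9 ALLOC][10-47 FREE]
Op 4: c = malloc(4) -> c = 10; heap: [0-9 ALLOC][10-13 ALLOC][14-47 FREE]
Op 5: d = malloc(2) -> d = 14; heap: [0-9 ALLOC][10-13 ALLOC][14-15 ALLOC][16-47 FREE]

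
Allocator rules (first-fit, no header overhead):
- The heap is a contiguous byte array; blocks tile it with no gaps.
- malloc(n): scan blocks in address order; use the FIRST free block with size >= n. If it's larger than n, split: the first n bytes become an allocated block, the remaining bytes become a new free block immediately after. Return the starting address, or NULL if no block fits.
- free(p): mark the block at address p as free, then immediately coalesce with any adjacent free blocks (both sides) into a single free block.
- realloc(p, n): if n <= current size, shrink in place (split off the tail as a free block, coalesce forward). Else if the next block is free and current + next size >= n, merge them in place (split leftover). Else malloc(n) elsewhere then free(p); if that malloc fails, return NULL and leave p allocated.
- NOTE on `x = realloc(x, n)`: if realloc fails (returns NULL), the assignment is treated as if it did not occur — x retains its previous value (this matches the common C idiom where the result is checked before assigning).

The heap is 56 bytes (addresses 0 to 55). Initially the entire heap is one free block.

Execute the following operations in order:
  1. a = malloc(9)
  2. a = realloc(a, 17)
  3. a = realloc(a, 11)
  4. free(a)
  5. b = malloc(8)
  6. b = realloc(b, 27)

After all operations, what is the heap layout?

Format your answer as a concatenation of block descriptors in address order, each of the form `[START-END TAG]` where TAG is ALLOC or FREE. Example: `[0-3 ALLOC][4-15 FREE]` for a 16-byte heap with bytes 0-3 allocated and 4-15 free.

Op 1: a = malloc(9) -> a = 0; heap: [0-8 ALLOC][9-55 FREE]
Op 2: a = realloc(a, 17) -> a = 0; heap: [0-16 ALLOC][17-55 FREE]
Op 3: a = realloc(a, 11) -> a = 0; heap: [0-10 ALLOC][11-55 FREE]
Op 4: free(a) -> (freed a); heap: [0-55 FREE]
Op 5: b = malloc(8) -> b = 0; heap: [0-7 ALLOC][8-55 FREE]
Op 6: b = realloc(b, 27) -> b = 0; heap: [0-26 ALLOC][27-55 FREE]

Answer: [0-26 ALLOC][27-55 FREE]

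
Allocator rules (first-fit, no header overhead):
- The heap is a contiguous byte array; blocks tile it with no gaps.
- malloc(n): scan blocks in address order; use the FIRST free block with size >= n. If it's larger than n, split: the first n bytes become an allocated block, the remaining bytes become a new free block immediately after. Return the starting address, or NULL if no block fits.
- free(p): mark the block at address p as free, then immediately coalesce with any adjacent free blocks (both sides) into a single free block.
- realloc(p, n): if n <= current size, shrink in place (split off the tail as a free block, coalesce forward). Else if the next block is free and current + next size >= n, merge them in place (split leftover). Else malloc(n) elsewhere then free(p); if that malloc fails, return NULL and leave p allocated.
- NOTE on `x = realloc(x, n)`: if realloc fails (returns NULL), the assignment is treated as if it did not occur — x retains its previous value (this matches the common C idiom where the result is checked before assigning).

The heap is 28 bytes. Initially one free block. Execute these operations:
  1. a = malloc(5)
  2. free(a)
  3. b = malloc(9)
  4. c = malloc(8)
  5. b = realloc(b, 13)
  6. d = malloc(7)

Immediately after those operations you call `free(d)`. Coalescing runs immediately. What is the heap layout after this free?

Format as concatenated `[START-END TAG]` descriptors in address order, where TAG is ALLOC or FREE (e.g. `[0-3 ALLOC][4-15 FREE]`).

Answer: [0-8 ALLOC][9-16 ALLOC][17-27 FREE]

Derivation:
Op 1: a = malloc(5) -> a = 0; heap: [0-4 ALLOC][5-27 FREE]
Op 2: free(a) -> (freed a); heap: [0-27 FREE]
Op 3: b = malloc(9) -> b = 0; heap: [0-8 ALLOC][9-27 FREE]
Op 4: c = malloc(8) -> c = 9; heap: [0-8 ALLOC][9-16 ALLOC][17-27 FREE]
Op 5: b = realloc(b, 13) -> NULL (b unchanged); heap: [0-8 ALLOC][9-16 ALLOC][17-27 FREE]
Op 6: d = malloc(7) -> d = 17; heap: [0-8 ALLOC][9-16 ALLOC][17-23 ALLOC][24-27 FREE]
free(d): d = 17 -> block [17-23 ALLOC]; mark free, coalesce with adjacent free neighbors -> [0-8 ALLOC][9-16 ALLOC][17-27 FREE]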